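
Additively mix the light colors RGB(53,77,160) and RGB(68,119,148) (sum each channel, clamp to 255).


Additive: each channel = min(255, C₁+C₂)
R: 53+68 = 121 → 121
G: 77+119 = 196 → 196
B: 160+148 = 308 → 255
= RGB(121, 196, 255)


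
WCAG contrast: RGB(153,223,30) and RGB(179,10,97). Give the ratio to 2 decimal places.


Linearize each sRGB channel c=v/255: c/12.92 if c ≤ 0.04045 else ((c+0.055)/1.055)^2.4
L = 0.2126×R_lin + 0.7152×G_lin + 0.0722×B_lin
Color 1 (153,223,30):
  R=153: 153/255≈0.6000 > 0.04045 → ((0.6000+0.055)/1.055)^2.4 ≈ 0.31855
  G=223: 223/255≈0.8745 > 0.04045 → ((0.8745+0.055)/1.055)^2.4 ≈ 0.73791
  B=30: 30/255≈0.1176 > 0.04045 → ((0.1176+0.055)/1.055)^2.4 ≈ 0.01298
  L1 = 0.2126×0.31855 + 0.7152×0.73791 + 0.0722×0.01298 ≈ 0.59641
Color 2 (179,10,97):
  R=179: 179/255≈0.7020 > 0.04045 → ((0.7020+0.055)/1.055)^2.4 ≈ 0.45079
  G=10: 10/255≈0.0392 ≤ 0.04045 → 0.0392/12.92 ≈ 0.00304
  B=97: 97/255≈0.3804 > 0.04045 → ((0.3804+0.055)/1.055)^2.4 ≈ 0.11954
  L2 = 0.2126×0.45079 + 0.7152×0.00304 + 0.0722×0.11954 ≈ 0.10664
Lighter = 0.59641, Darker = 0.10664
Ratio = (L_lighter + 0.05) / (L_darker + 0.05)
Ratio = (0.59641 + 0.05) / (0.10664 + 0.05) = 0.64641 / 0.15664 ≈ 4.1268
Ratio ≈ 4.13:1


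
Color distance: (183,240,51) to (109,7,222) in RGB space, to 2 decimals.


d = √[(R₁-R₂)² + (G₁-G₂)² + (B₁-B₂)²]
d = √[(183-109)² + (240-7)² + (51-222)²]
d = √[5476 + 54289 + 29241]
d = √89006
d ≈ 298.34


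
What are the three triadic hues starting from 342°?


Triadic: equally spaced at 120° intervals
H1 = 342°
H2 = (342 + 120) mod 360 = 102°
H3 = (342 + 240) mod 360 = 222°
Triadic = 342°, 102°, 222°


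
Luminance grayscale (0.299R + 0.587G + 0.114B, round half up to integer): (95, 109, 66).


Gray = 0.299×R + 0.587×G + 0.114×B
Gray = 0.299×95 + 0.587×109 + 0.114×66
Gray = 28.405 + 63.983 + 7.524
Gray = 99.912 → round half up → 100
Gray = 100


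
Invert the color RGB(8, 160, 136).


Invert: (255-R, 255-G, 255-B)
R: 255-8 = 247
G: 255-160 = 95
B: 255-136 = 119
= RGB(247, 95, 119)


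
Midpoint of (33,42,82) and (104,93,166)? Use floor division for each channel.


Midpoint: each channel = ⌊(C₁+C₂)/2⌋
R: ⌊(33+104)/2⌋ = 68
G: ⌊(42+93)/2⌋ = 67
B: ⌊(82+166)/2⌋ = 124
= RGB(68, 67, 124)


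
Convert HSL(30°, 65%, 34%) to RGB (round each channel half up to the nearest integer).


H=30°, S=0.65, L=0.34
C = (1-|2L-1|)×S = (1-|-0.32|)×0.65 = 0.442
H' = H/60 = 30/60 ≈ 0.5000; X = C×(1-|H' mod 2 - 1|) = 0.221
m = L - C/2 = 0.34 - 0.221 = 0.119
Sector ⌊H'⌋ = 0 → (R',G',B') = (0.442, 0.221, 0.0)
RGB = ((R'+m)×255, (G'+m)×255, (B'+m)×255) = (143.055, 86.7, 30.345)
Round half up → RGB(143, 87, 30)


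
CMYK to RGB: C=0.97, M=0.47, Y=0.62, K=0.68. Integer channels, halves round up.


R = 255 × (1-C) × (1-K) = 255 × 0.03 × 0.32 = 2.448 → 2
G = 255 × (1-M) × (1-K) = 255 × 0.53 × 0.32 = 43.248 → 43
B = 255 × (1-Y) × (1-K) = 255 × 0.38 × 0.32 = 31.008 → 31
= RGB(2, 43, 31)


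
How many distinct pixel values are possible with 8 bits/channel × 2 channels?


Total bits = 8 bits/channel × 2 channels = 16 bits
Distinct pixel values = 2^16
= 65,536 pixel values


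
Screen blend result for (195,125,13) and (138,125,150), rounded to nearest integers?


Screen: C = 255 - (255-A)×(255-B)/255, rounded to nearest integer
R: 255 - (255-195)×(255-138)/255 = 255 - 7020/255 ≈ 255 - 27.529 = 227.471 → 227
G: 255 - (255-125)×(255-125)/255 = 255 - 16900/255 ≈ 255 - 66.275 = 188.725 → 189
B: 255 - (255-13)×(255-150)/255 = 255 - 25410/255 ≈ 255 - 99.647 = 155.353 → 155
= RGB(227, 189, 155)


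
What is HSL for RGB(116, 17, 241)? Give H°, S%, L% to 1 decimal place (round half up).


Normalize: R'=116/255≈0.4549, G'=17/255≈0.0667, B'=241/255≈0.9451
Max=241/255, Min=17/255, Δ=Max-Min=224/255
L = (Max+Min)/2 = (241+17)/510 = 258/510 = 0.50588… → L = 50.6%
L > 0.5 → S = Δ/(2-Max-Min) = 224/(510-241-17) = 224/252 = 0.88888… → S = 88.9%
(the 1/255 factors cancel in S and H, so raw channel differences can be used)
Max is B' → H = 60 × ((R-G)/Δ + 4) = 60 × ((116-17)/224 + 4)
  99/224 + 4 = 0.4419… + 4 = 4.4419…
  H = 60 × 4.4419… = 266.517…° → H = 266.5°
= HSL(266.5°, 88.9%, 50.6%)


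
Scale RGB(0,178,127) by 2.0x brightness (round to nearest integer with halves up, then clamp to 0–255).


Multiply each channel by 2.0, round half up, clamp to [0, 255]
R: 0×2.0 = 0
G: 178×2.0 = 356 → clamp → 255
B: 127×2.0 = 254
= RGB(0, 255, 254)


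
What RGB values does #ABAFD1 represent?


AB → 171 (R)
AF → 175 (G)
D1 → 209 (B)
= RGB(171, 175, 209)


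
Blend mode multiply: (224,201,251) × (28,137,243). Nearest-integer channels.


Multiply: C = A×B/255, rounded to nearest integer
R: 224×28/255 = 6272/255 ≈ 24.596 → 25
G: 201×137/255 = 27537/255 ≈ 107.988 → 108
B: 251×243/255 = 60993/255 ≈ 239.188 → 239
= RGB(25, 108, 239)


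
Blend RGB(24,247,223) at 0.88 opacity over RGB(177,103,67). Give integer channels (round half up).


C = α×F + (1-α)×B, with 1-α = 0.12
R: 0.88×24 + 0.12×177 = 21.12 + 21.24 = 42.36 → 42
G: 0.88×247 + 0.12×103 = 217.36 + 12.36 = 229.72 → 230
B: 0.88×223 + 0.12×67 = 196.24 + 8.04 = 204.28 → 204
= RGB(42, 230, 204)


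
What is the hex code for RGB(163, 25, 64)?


R = 163 → A3 (hex)
G = 25 → 19 (hex)
B = 64 → 40 (hex)
Hex = #A31940


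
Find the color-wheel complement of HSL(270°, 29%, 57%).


Complement = opposite side of color wheel = hue + 180°
H' = (270 + 180) mod 360 = 90°
S and L unchanged.
= HSL(90°, 29%, 57%)


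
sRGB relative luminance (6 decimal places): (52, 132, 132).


Linearize each channel (sRGB transfer function): c = v/255; c_lin = c/12.92 if c ≤ 0.04045, else ((c+0.055)/1.055)^2.4
  R: 52/255 ≈ 0.203922 > 0.04045 → ((0.203922+0.055)/1.055)^2.4 ≈ 0.034340
  G: 132/255 ≈ 0.517647 > 0.04045 → ((0.517647+0.055)/1.055)^2.4 ≈ 0.230740
  B: 132/255 ≈ 0.517647 > 0.04045 → ((0.517647+0.055)/1.055)^2.4 ≈ 0.230740
R_lin = 0.034340, G_lin = 0.230740, B_lin = 0.230740
L = 0.2126×R + 0.7152×G + 0.0722×B
L = 0.2126×0.034340 + 0.7152×0.230740 + 0.0722×0.230740
L ≈ 0.188985


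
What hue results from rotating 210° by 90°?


New hue = (H + rotation) mod 360
New hue = (210 + 90) mod 360
= 300 mod 360
= 300°


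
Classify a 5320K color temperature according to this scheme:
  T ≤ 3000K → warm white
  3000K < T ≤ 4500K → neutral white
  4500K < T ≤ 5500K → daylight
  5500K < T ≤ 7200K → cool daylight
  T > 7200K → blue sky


Temperature: 5320K
4500K < 5320K ≤ 5500K → daylight
Classification: daylight


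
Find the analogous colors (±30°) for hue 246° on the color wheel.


Base hue: 246°
Left analog: (246 - 30) mod 360 = 216°
Right analog: (246 + 30) mod 360 = 276°
Analogous hues = 216° and 276°


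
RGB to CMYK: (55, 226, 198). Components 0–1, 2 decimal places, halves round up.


R'=55/255≈0.2157, G'=226/255≈0.8863, B'=198/255≈0.7765
K = 1 - max(R',G',B') = 1 - 226/255 = 29/255 = 0.11372… → 0.11
(1-R'-K)/(1-K) simplifies to (max-R)/max with max = 226:
C = (226-55)/226 = 171/226 = 0.75663… → 0.76
M = (226-226)/226 = 0/226 = 0 → 0.00
Y = (226-198)/226 = 28/226 = 0.12389… → 0.12
= CMYK(0.76, 0.00, 0.12, 0.11)


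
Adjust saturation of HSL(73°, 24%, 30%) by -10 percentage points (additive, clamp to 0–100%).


Original S = 24%
Adjustment = -10 percentage points
New S = 24 + (-10) = 14
Clamp to [0, 100] → 14
= HSL(73°, 14%, 30%)


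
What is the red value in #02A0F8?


Color: #02A0F8
R = 02 = 2
G = A0 = 160
B = F8 = 248
Red = 2


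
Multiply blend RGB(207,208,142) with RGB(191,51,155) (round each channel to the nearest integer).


Multiply: C = A×B/255, rounded to nearest integer
R: 207×191/255 = 39537/255 ≈ 155.047 → 155
G: 208×51/255 = 10608/255 ≈ 41.600 → 42
B: 142×155/255 = 22010/255 ≈ 86.314 → 86
= RGB(155, 42, 86)


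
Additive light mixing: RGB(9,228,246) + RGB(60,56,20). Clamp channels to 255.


Additive: each channel = min(255, C₁+C₂)
R: 9+60 = 69 → 69
G: 228+56 = 284 → 255
B: 246+20 = 266 → 255
= RGB(69, 255, 255)


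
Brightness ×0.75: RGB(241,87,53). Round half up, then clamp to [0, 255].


Multiply each channel by 0.75, round half up, clamp to [0, 255]
R: 241×0.75 = 180.75 → round → 181
G: 87×0.75 = 65.25 → round → 65
B: 53×0.75 = 39.75 → round → 40
= RGB(181, 65, 40)


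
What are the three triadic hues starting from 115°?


Triadic: equally spaced at 120° intervals
H1 = 115°
H2 = (115 + 120) mod 360 = 235°
H3 = (115 + 240) mod 360 = 355°
Triadic = 115°, 235°, 355°


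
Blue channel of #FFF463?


Color: #FFF463
R = FF = 255
G = F4 = 244
B = 63 = 99
Blue = 99


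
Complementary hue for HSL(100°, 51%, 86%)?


Complement = opposite side of color wheel = hue + 180°
H' = (100 + 180) mod 360 = 280°
S and L unchanged.
= HSL(280°, 51%, 86%)


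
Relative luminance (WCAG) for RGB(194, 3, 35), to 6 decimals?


Linearize each channel (sRGB transfer function): c = v/255; c_lin = c/12.92 if c ≤ 0.04045, else ((c+0.055)/1.055)^2.4
  R: 194/255 ≈ 0.760784 > 0.04045 → ((0.760784+0.055)/1.055)^2.4 ≈ 0.539479
  G: 3/255 ≈ 0.011765 ≤ 0.04045 → 0.011765/12.92 ≈ 0.000911
  B: 35/255 ≈ 0.137255 > 0.04045 → ((0.137255+0.055)/1.055)^2.4 ≈ 0.016807
R_lin = 0.539479, G_lin = 0.000911, B_lin = 0.016807
L = 0.2126×R + 0.7152×G + 0.0722×B
L = 0.2126×0.539479 + 0.7152×0.000911 + 0.0722×0.016807
L ≈ 0.116558


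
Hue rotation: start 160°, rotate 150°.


New hue = (H + rotation) mod 360
New hue = (160 + 150) mod 360
= 310 mod 360
= 310°


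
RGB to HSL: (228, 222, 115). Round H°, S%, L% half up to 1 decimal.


Normalize: R'=228/255≈0.8941, G'=222/255≈0.8706, B'=115/255≈0.4510
Max=228/255, Min=115/255, Δ=Max-Min=113/255
L = (Max+Min)/2 = (228+115)/510 = 343/510 = 0.67254… → L = 67.3%
L > 0.5 → S = Δ/(2-Max-Min) = 113/(510-228-115) = 113/167 = 0.67664… → S = 67.7%
(the 1/255 factors cancel in S and H, so raw channel differences can be used)
Max is R' → H = 60 × (((G-B)/Δ) mod 6) = 60 × (((222-115)/113) mod 6)
  107/113 = 0.9469…
  H = 60 × 0.9469… = 56.814…° → H = 56.8°
= HSL(56.8°, 67.7%, 67.3%)


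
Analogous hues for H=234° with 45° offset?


Base hue: 234°
Left analog: (234 - 45) mod 360 = 189°
Right analog: (234 + 45) mod 360 = 279°
Analogous hues = 189° and 279°


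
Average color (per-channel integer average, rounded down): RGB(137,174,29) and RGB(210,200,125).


Midpoint: each channel = ⌊(C₁+C₂)/2⌋
R: ⌊(137+210)/2⌋ = 173
G: ⌊(174+200)/2⌋ = 187
B: ⌊(29+125)/2⌋ = 77
= RGB(173, 187, 77)


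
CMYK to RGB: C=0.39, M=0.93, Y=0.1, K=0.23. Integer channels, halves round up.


R = 255 × (1-C) × (1-K) = 255 × 0.61 × 0.77 = 119.7735 → 120
G = 255 × (1-M) × (1-K) = 255 × 0.07 × 0.77 = 13.7445 → 14
B = 255 × (1-Y) × (1-K) = 255 × 0.90 × 0.77 = 176.715 → 177
= RGB(120, 14, 177)


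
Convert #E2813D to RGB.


E2 → 226 (R)
81 → 129 (G)
3D → 61 (B)
= RGB(226, 129, 61)


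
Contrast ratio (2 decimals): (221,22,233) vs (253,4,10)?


Linearize each sRGB channel c=v/255: c/12.92 if c ≤ 0.04045 else ((c+0.055)/1.055)^2.4
L = 0.2126×R_lin + 0.7152×G_lin + 0.0722×B_lin
Color 1 (221,22,233):
  R=221: 221/255≈0.8667 > 0.04045 → ((0.8667+0.055)/1.055)^2.4 ≈ 0.72306
  G=22: 22/255≈0.0863 > 0.04045 → ((0.0863+0.055)/1.055)^2.4 ≈ 0.00802
  B=233: 233/255≈0.9137 > 0.04045 → ((0.9137+0.055)/1.055)^2.4 ≈ 0.81485
  L1 = 0.2126×0.72306 + 0.7152×0.00802 + 0.0722×0.81485 ≈ 0.21829
Color 2 (253,4,10):
  R=253: 253/255≈0.9922 > 0.04045 → ((0.9922+0.055)/1.055)^2.4 ≈ 0.98225
  G=4: 4/255≈0.0157 ≤ 0.04045 → 0.0157/12.92 ≈ 0.00121
  B=10: 10/255≈0.0392 ≤ 0.04045 → 0.0392/12.92 ≈ 0.00304
  L2 = 0.2126×0.98225 + 0.7152×0.00121 + 0.0722×0.00304 ≈ 0.20991
Lighter = 0.21829, Darker = 0.20991
Ratio = (L_lighter + 0.05) / (L_darker + 0.05)
Ratio = (0.21829 + 0.05) / (0.20991 + 0.05) = 0.26829 / 0.25991 ≈ 1.0322
Ratio ≈ 1.03:1


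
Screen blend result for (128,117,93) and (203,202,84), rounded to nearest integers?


Screen: C = 255 - (255-A)×(255-B)/255, rounded to nearest integer
R: 255 - (255-128)×(255-203)/255 = 255 - 6604/255 ≈ 255 - 25.898 = 229.102 → 229
G: 255 - (255-117)×(255-202)/255 = 255 - 7314/255 ≈ 255 - 28.682 = 226.318 → 226
B: 255 - (255-93)×(255-84)/255 = 255 - 27702/255 ≈ 255 - 108.635 = 146.365 → 146
= RGB(229, 226, 146)


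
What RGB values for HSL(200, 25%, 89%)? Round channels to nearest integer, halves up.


H=200°, S=0.25, L=0.89
C = (1-|2L-1|)×S = (1-|0.78|)×0.25 = 0.055
H' = H/60 = 200/60 ≈ 3.3333; X = C×(1-|H' mod 2 - 1|) ≈ 0.0367
m = L - C/2 = 0.89 - 0.0275 = 0.8625
Sector ⌊H'⌋ = 3 → (R',G',B') = (0.0, ≈0.0367, 0.055)
RGB = ((R'+m)×255, (G'+m)×255, (B'+m)×255) = (219.9375, 229.2875, 233.9625)
Round half up → RGB(220, 229, 234)


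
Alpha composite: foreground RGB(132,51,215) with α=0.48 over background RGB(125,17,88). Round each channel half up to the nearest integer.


C = α×F + (1-α)×B, with 1-α = 0.52
R: 0.48×132 + 0.52×125 = 63.36 + 65.00 = 128.36 → 128
G: 0.48×51 + 0.52×17 = 24.48 + 8.84 = 33.32 → 33
B: 0.48×215 + 0.52×88 = 103.20 + 45.76 = 148.96 → 149
= RGB(128, 33, 149)


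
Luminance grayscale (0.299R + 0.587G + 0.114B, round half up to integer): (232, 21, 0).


Gray = 0.299×R + 0.587×G + 0.114×B
Gray = 0.299×232 + 0.587×21 + 0.114×0
Gray = 69.368 + 12.327 + 0.000
Gray = 81.695 → round half up → 82
Gray = 82


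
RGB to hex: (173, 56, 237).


R = 173 → AD (hex)
G = 56 → 38 (hex)
B = 237 → ED (hex)
Hex = #AD38ED


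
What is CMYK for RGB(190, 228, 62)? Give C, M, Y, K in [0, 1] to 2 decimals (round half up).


R'=190/255≈0.7451, G'=228/255≈0.8941, B'=62/255≈0.2431
K = 1 - max(R',G',B') = 1 - 228/255 = 27/255 = 0.10588… → 0.11
(1-R'-K)/(1-K) simplifies to (max-R)/max with max = 228:
C = (228-190)/228 = 38/228 = 0.16666… → 0.17
M = (228-228)/228 = 0/228 = 0 → 0.00
Y = (228-62)/228 = 166/228 = 0.72807… → 0.73
= CMYK(0.17, 0.00, 0.73, 0.11)


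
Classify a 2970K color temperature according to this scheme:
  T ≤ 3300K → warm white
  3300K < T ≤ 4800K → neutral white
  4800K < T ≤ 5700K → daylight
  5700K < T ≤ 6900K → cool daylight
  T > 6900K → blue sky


Temperature: 2970K
2970K ≤ 3300K → warm white
Classification: warm white


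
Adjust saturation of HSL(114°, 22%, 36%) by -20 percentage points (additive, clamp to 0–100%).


Original S = 22%
Adjustment = -20 percentage points
New S = 22 + (-20) = 2
Clamp to [0, 100] → 2
= HSL(114°, 2%, 36%)


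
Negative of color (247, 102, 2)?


Invert: (255-R, 255-G, 255-B)
R: 255-247 = 8
G: 255-102 = 153
B: 255-2 = 253
= RGB(8, 153, 253)


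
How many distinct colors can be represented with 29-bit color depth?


Colors = 2^bits = 2^29
= 536,870,912 colors


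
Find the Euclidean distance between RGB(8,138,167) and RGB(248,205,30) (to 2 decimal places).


d = √[(R₁-R₂)² + (G₁-G₂)² + (B₁-B₂)²]
d = √[(8-248)² + (138-205)² + (167-30)²]
d = √[57600 + 4489 + 18769]
d = √80858
d ≈ 284.36


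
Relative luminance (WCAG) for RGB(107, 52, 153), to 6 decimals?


Linearize each channel (sRGB transfer function): c = v/255; c_lin = c/12.92 if c ≤ 0.04045, else ((c+0.055)/1.055)^2.4
  R: 107/255 ≈ 0.419608 > 0.04045 → ((0.419608+0.055)/1.055)^2.4 ≈ 0.147027
  G: 52/255 ≈ 0.203922 > 0.04045 → ((0.203922+0.055)/1.055)^2.4 ≈ 0.034340
  B: 153/255 ≈ 0.600000 > 0.04045 → ((0.600000+0.055)/1.055)^2.4 ≈ 0.318547
R_lin = 0.147027, G_lin = 0.034340, B_lin = 0.318547
L = 0.2126×R + 0.7152×G + 0.0722×B
L = 0.2126×0.147027 + 0.7152×0.034340 + 0.0722×0.318547
L ≈ 0.078817


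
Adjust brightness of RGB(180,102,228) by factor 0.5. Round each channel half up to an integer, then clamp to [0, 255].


Multiply each channel by 0.5, round half up, clamp to [0, 255]
R: 180×0.5 = 90
G: 102×0.5 = 51
B: 228×0.5 = 114
= RGB(90, 51, 114)


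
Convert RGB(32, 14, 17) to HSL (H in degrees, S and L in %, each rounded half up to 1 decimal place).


Normalize: R'=32/255≈0.1255, G'=14/255≈0.0549, B'=17/255≈0.0667
Max=32/255, Min=14/255, Δ=Max-Min=18/255
L = (Max+Min)/2 = (32+14)/510 = 46/510 = 0.09019… → L = 9.0%
L ≤ 0.5 → S = Δ/(Max+Min) = 18/(32+14) = 18/46 = 0.39130… → S = 39.1%
(the 1/255 factors cancel in S and H, so raw channel differences can be used)
Max is R' → H = 60 × (((G-B)/Δ) mod 6) = 60 × (((14-17)/18) mod 6)
  (-3)/18 = -0.1666…; negative, so add 6 → 5.8333…
  H = 60 × 5.8333… = 350° → H = 350.0°
= HSL(350.0°, 39.1%, 9.0%)


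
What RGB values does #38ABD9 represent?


38 → 56 (R)
AB → 171 (G)
D9 → 217 (B)
= RGB(56, 171, 217)


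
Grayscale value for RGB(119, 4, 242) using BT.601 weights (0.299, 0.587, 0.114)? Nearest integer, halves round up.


Gray = 0.299×R + 0.587×G + 0.114×B
Gray = 0.299×119 + 0.587×4 + 0.114×242
Gray = 35.581 + 2.348 + 27.588
Gray = 65.517 → round half up → 66
Gray = 66


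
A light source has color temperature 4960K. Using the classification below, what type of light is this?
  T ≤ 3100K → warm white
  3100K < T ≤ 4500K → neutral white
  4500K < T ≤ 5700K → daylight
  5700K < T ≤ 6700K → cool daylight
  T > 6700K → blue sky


Temperature: 4960K
4500K < 4960K ≤ 5700K → daylight
Classification: daylight


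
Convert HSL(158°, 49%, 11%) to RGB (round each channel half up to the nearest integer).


H=158°, S=0.49, L=0.11
C = (1-|2L-1|)×S = (1-|-0.78|)×0.49 = 0.1078
H' = H/60 = 158/60 ≈ 2.6333; X = C×(1-|H' mod 2 - 1|) ≈ 0.0683
m = L - C/2 = 0.11 - 0.0539 = 0.0561
Sector ⌊H'⌋ = 2 → (R',G',B') = (0.0, 0.1078, ≈0.0683)
RGB = ((R'+m)×255, (G'+m)×255, (B'+m)×255) = (14.3055, 41.7945, 31.7152)
Round half up → RGB(14, 42, 32)


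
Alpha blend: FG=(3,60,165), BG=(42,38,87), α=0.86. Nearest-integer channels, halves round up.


C = α×F + (1-α)×B, with 1-α = 0.14
R: 0.86×3 + 0.14×42 = 2.58 + 5.88 = 8.46 → 8
G: 0.86×60 + 0.14×38 = 51.60 + 5.32 = 56.92 → 57
B: 0.86×165 + 0.14×87 = 141.90 + 12.18 = 154.08 → 154
= RGB(8, 57, 154)


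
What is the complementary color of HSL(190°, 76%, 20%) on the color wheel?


Complement = opposite side of color wheel = hue + 180°
H' = (190 + 180) mod 360 = 10°
S and L unchanged.
= HSL(10°, 76%, 20%)


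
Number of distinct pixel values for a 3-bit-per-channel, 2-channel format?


Total bits = 3 bits/channel × 2 channels = 6 bits
Distinct pixel values = 2^6
= 64 pixel values


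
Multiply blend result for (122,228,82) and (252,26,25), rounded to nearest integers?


Multiply: C = A×B/255, rounded to nearest integer
R: 122×252/255 = 30744/255 ≈ 120.565 → 121
G: 228×26/255 = 5928/255 ≈ 23.247 → 23
B: 82×25/255 = 2050/255 ≈ 8.039 → 8
= RGB(121, 23, 8)


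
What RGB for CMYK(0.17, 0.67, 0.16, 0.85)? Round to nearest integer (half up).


R = 255 × (1-C) × (1-K) = 255 × 0.83 × 0.15 = 31.7475 → 32
G = 255 × (1-M) × (1-K) = 255 × 0.33 × 0.15 = 12.6225 → 13
B = 255 × (1-Y) × (1-K) = 255 × 0.84 × 0.15 = 32.13 → 32
= RGB(32, 13, 32)


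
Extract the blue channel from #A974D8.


Color: #A974D8
R = A9 = 169
G = 74 = 116
B = D8 = 216
Blue = 216


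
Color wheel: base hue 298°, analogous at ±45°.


Base hue: 298°
Left analog: (298 - 45) mod 360 = 253°
Right analog: (298 + 45) mod 360 = 343°
Analogous hues = 253° and 343°


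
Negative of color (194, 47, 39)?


Invert: (255-R, 255-G, 255-B)
R: 255-194 = 61
G: 255-47 = 208
B: 255-39 = 216
= RGB(61, 208, 216)


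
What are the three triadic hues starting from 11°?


Triadic: equally spaced at 120° intervals
H1 = 11°
H2 = (11 + 120) mod 360 = 131°
H3 = (11 + 240) mod 360 = 251°
Triadic = 11°, 131°, 251°


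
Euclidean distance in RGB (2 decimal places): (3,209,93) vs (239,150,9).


d = √[(R₁-R₂)² + (G₁-G₂)² + (B₁-B₂)²]
d = √[(3-239)² + (209-150)² + (93-9)²]
d = √[55696 + 3481 + 7056]
d = √66233
d ≈ 257.36


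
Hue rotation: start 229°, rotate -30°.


New hue = (H + rotation) mod 360
New hue = (229 -30) mod 360
= 199 mod 360
= 199°


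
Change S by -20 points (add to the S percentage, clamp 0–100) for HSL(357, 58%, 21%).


Original S = 58%
Adjustment = -20 percentage points
New S = 58 + (-20) = 38
Clamp to [0, 100] → 38
= HSL(357°, 38%, 21%)


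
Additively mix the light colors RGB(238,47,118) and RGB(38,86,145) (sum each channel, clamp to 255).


Additive: each channel = min(255, C₁+C₂)
R: 238+38 = 276 → 255
G: 47+86 = 133 → 133
B: 118+145 = 263 → 255
= RGB(255, 133, 255)


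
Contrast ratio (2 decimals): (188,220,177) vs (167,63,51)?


Linearize each sRGB channel c=v/255: c/12.92 if c ≤ 0.04045 else ((c+0.055)/1.055)^2.4
L = 0.2126×R_lin + 0.7152×G_lin + 0.0722×B_lin
Color 1 (188,220,177):
  R=188: 188/255≈0.7373 > 0.04045 → ((0.7373+0.055)/1.055)^2.4 ≈ 0.50289
  G=220: 220/255≈0.8627 > 0.04045 → ((0.8627+0.055)/1.055)^2.4 ≈ 0.71569
  B=177: 177/255≈0.6941 > 0.04045 → ((0.6941+0.055)/1.055)^2.4 ≈ 0.43966
  L1 = 0.2126×0.50289 + 0.7152×0.71569 + 0.0722×0.43966 ≈ 0.65052
Color 2 (167,63,51):
  R=167: 167/255≈0.6549 > 0.04045 → ((0.6549+0.055)/1.055)^2.4 ≈ 0.38643
  G=63: 63/255≈0.2471 > 0.04045 → ((0.2471+0.055)/1.055)^2.4 ≈ 0.04971
  B=51: 51/255≈0.2000 > 0.04045 → ((0.2000+0.055)/1.055)^2.4 ≈ 0.03310
  L2 = 0.2126×0.38643 + 0.7152×0.04971 + 0.0722×0.03310 ≈ 0.12010
Lighter = 0.65052, Darker = 0.12010
Ratio = (L_lighter + 0.05) / (L_darker + 0.05)
Ratio = (0.65052 + 0.05) / (0.12010 + 0.05) = 0.70052 / 0.17010 ≈ 4.1184
Ratio ≈ 4.12:1


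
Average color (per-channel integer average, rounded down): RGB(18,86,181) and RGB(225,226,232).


Midpoint: each channel = ⌊(C₁+C₂)/2⌋
R: ⌊(18+225)/2⌋ = 121
G: ⌊(86+226)/2⌋ = 156
B: ⌊(181+232)/2⌋ = 206
= RGB(121, 156, 206)


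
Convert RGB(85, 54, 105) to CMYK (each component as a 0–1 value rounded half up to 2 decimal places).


R'=85/255≈0.3333, G'=54/255≈0.2118, B'=105/255≈0.4118
K = 1 - max(R',G',B') = 1 - 105/255 = 150/255 = 0.58823… → 0.59
(1-R'-K)/(1-K) simplifies to (max-R)/max with max = 105:
C = (105-85)/105 = 20/105 = 0.19047… → 0.19
M = (105-54)/105 = 51/105 = 0.48571… → 0.49
Y = (105-105)/105 = 0/105 = 0 → 0.00
= CMYK(0.19, 0.49, 0.00, 0.59)


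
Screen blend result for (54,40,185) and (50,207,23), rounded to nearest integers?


Screen: C = 255 - (255-A)×(255-B)/255, rounded to nearest integer
R: 255 - (255-54)×(255-50)/255 = 255 - 41205/255 ≈ 255 - 161.588 = 93.412 → 93
G: 255 - (255-40)×(255-207)/255 = 255 - 10320/255 ≈ 255 - 40.471 = 214.529 → 215
B: 255 - (255-185)×(255-23)/255 = 255 - 16240/255 ≈ 255 - 63.686 = 191.314 → 191
= RGB(93, 215, 191)


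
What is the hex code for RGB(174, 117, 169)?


R = 174 → AE (hex)
G = 117 → 75 (hex)
B = 169 → A9 (hex)
Hex = #AE75A9


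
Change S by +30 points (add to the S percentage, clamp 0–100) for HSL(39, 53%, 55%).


Original S = 53%
Adjustment = +30 percentage points
New S = 53 + (30) = 83
Clamp to [0, 100] → 83
= HSL(39°, 83%, 55%)


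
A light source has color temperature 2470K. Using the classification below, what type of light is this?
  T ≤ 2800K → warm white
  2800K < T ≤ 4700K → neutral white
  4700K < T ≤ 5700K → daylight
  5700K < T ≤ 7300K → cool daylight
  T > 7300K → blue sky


Temperature: 2470K
2470K ≤ 2800K → warm white
Classification: warm white


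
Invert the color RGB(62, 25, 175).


Invert: (255-R, 255-G, 255-B)
R: 255-62 = 193
G: 255-25 = 230
B: 255-175 = 80
= RGB(193, 230, 80)


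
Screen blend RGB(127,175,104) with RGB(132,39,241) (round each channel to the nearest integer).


Screen: C = 255 - (255-A)×(255-B)/255, rounded to nearest integer
R: 255 - (255-127)×(255-132)/255 = 255 - 15744/255 ≈ 255 - 61.741 = 193.259 → 193
G: 255 - (255-175)×(255-39)/255 = 255 - 17280/255 ≈ 255 - 67.765 = 187.235 → 187
B: 255 - (255-104)×(255-241)/255 = 255 - 2114/255 ≈ 255 - 8.290 = 246.710 → 247
= RGB(193, 187, 247)


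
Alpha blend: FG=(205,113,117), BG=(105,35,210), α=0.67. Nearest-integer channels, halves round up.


C = α×F + (1-α)×B, with 1-α = 0.33
R: 0.67×205 + 0.33×105 = 137.35 + 34.65 = 172.00 → 172
G: 0.67×113 + 0.33×35 = 75.71 + 11.55 = 87.26 → 87
B: 0.67×117 + 0.33×210 = 78.39 + 69.30 = 147.69 → 148
= RGB(172, 87, 148)


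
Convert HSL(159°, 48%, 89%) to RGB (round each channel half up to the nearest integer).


H=159°, S=0.48, L=0.89
C = (1-|2L-1|)×S = (1-|0.78|)×0.48 = 0.1056
H' = H/60 = 159/60 ≈ 2.6500; X = C×(1-|H' mod 2 - 1|) = 0.06864
m = L - C/2 = 0.89 - 0.0528 = 0.8372
Sector ⌊H'⌋ = 2 → (R',G',B') = (0.0, 0.1056, 0.06864)
RGB = ((R'+m)×255, (G'+m)×255, (B'+m)×255) = (213.486, 240.414, 230.9892)
Round half up → RGB(213, 240, 231)


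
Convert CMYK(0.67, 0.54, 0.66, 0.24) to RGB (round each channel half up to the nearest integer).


R = 255 × (1-C) × (1-K) = 255 × 0.33 × 0.76 = 63.954 → 64
G = 255 × (1-M) × (1-K) = 255 × 0.46 × 0.76 = 89.148 → 89
B = 255 × (1-Y) × (1-K) = 255 × 0.34 × 0.76 = 65.892 → 66
= RGB(64, 89, 66)


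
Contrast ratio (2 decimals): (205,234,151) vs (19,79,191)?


Linearize each sRGB channel c=v/255: c/12.92 if c ≤ 0.04045 else ((c+0.055)/1.055)^2.4
L = 0.2126×R_lin + 0.7152×G_lin + 0.0722×B_lin
Color 1 (205,234,151):
  R=205: 205/255≈0.8039 > 0.04045 → ((0.8039+0.055)/1.055)^2.4 ≈ 0.61050
  G=234: 234/255≈0.9176 > 0.04045 → ((0.9176+0.055)/1.055)^2.4 ≈ 0.82279
  B=151: 151/255≈0.5922 > 0.04045 → ((0.5922+0.055)/1.055)^2.4 ≈ 0.30947
  L1 = 0.2126×0.61050 + 0.7152×0.82279 + 0.0722×0.30947 ≈ 0.74059
Color 2 (19,79,191):
  R=19: 19/255≈0.0745 > 0.04045 → ((0.0745+0.055)/1.055)^2.4 ≈ 0.00651
  G=79: 79/255≈0.3098 > 0.04045 → ((0.3098+0.055)/1.055)^2.4 ≈ 0.07819
  B=191: 191/255≈0.7490 > 0.04045 → ((0.7490+0.055)/1.055)^2.4 ≈ 0.52100
  L2 = 0.2126×0.00651 + 0.7152×0.07819 + 0.0722×0.52100 ≈ 0.09492
Lighter = 0.74059, Darker = 0.09492
Ratio = (L_lighter + 0.05) / (L_darker + 0.05)
Ratio = (0.74059 + 0.05) / (0.09492 + 0.05) = 0.79059 / 0.14492 ≈ 5.4554
Ratio ≈ 5.46:1


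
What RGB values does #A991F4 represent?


A9 → 169 (R)
91 → 145 (G)
F4 → 244 (B)
= RGB(169, 145, 244)


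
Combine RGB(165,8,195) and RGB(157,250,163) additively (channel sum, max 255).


Additive: each channel = min(255, C₁+C₂)
R: 165+157 = 322 → 255
G: 8+250 = 258 → 255
B: 195+163 = 358 → 255
= RGB(255, 255, 255)


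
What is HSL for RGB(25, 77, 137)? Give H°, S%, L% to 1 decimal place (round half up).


Normalize: R'=25/255≈0.0980, G'=77/255≈0.3020, B'=137/255≈0.5373
Max=137/255, Min=25/255, Δ=Max-Min=112/255
L = (Max+Min)/2 = (137+25)/510 = 162/510 = 0.31764… → L = 31.8%
L ≤ 0.5 → S = Δ/(Max+Min) = 112/(137+25) = 112/162 = 0.69135… → S = 69.1%
(the 1/255 factors cancel in S and H, so raw channel differences can be used)
Max is B' → H = 60 × ((R-G)/Δ + 4) = 60 × ((25-77)/112 + 4)
  -52/112 + 4 = -0.4642… + 4 = 3.5357…
  H = 60 × 3.5357… = 212.142…° → H = 212.1°
= HSL(212.1°, 69.1%, 31.8%)


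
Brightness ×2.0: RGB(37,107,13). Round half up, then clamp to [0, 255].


Multiply each channel by 2.0, round half up, clamp to [0, 255]
R: 37×2.0 = 74
G: 107×2.0 = 214
B: 13×2.0 = 26
= RGB(74, 214, 26)


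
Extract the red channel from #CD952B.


Color: #CD952B
R = CD = 205
G = 95 = 149
B = 2B = 43
Red = 205


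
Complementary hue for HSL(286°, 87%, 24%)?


Complement = opposite side of color wheel = hue + 180°
H' = (286 + 180) mod 360 = 106°
S and L unchanged.
= HSL(106°, 87%, 24%)


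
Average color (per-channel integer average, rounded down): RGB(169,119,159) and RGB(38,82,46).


Midpoint: each channel = ⌊(C₁+C₂)/2⌋
R: ⌊(169+38)/2⌋ = 103
G: ⌊(119+82)/2⌋ = 100
B: ⌊(159+46)/2⌋ = 102
= RGB(103, 100, 102)


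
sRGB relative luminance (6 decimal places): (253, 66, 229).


Linearize each channel (sRGB transfer function): c = v/255; c_lin = c/12.92 if c ≤ 0.04045, else ((c+0.055)/1.055)^2.4
  R: 253/255 ≈ 0.992157 > 0.04045 → ((0.992157+0.055)/1.055)^2.4 ≈ 0.982251
  G: 66/255 ≈ 0.258824 > 0.04045 → ((0.258824+0.055)/1.055)^2.4 ≈ 0.054480
  B: 229/255 ≈ 0.898039 > 0.04045 → ((0.898039+0.055)/1.055)^2.4 ≈ 0.783538
R_lin = 0.982251, G_lin = 0.054480, B_lin = 0.783538
L = 0.2126×R + 0.7152×G + 0.0722×B
L = 0.2126×0.982251 + 0.7152×0.054480 + 0.0722×0.783538
L ≈ 0.304362


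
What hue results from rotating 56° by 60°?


New hue = (H + rotation) mod 360
New hue = (56 + 60) mod 360
= 116 mod 360
= 116°


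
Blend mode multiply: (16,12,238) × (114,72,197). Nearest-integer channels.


Multiply: C = A×B/255, rounded to nearest integer
R: 16×114/255 = 1824/255 ≈ 7.153 → 7
G: 12×72/255 = 864/255 ≈ 3.388 → 3
B: 238×197/255 = 46886/255 ≈ 183.867 → 184
= RGB(7, 3, 184)


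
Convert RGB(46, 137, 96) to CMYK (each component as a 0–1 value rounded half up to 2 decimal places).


R'=46/255≈0.1804, G'=137/255≈0.5373, B'=96/255≈0.3765
K = 1 - max(R',G',B') = 1 - 137/255 = 118/255 = 0.46274… → 0.46
(1-R'-K)/(1-K) simplifies to (max-R)/max with max = 137:
C = (137-46)/137 = 91/137 = 0.66423… → 0.66
M = (137-137)/137 = 0/137 = 0 → 0.00
Y = (137-96)/137 = 41/137 = 0.29927… → 0.30
= CMYK(0.66, 0.00, 0.30, 0.46)


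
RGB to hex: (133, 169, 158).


R = 133 → 85 (hex)
G = 169 → A9 (hex)
B = 158 → 9E (hex)
Hex = #85A99E


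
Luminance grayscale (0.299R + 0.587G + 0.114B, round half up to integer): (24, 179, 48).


Gray = 0.299×R + 0.587×G + 0.114×B
Gray = 0.299×24 + 0.587×179 + 0.114×48
Gray = 7.176 + 105.073 + 5.472
Gray = 117.721 → round half up → 118
Gray = 118


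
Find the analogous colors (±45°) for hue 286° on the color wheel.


Base hue: 286°
Left analog: (286 - 45) mod 360 = 241°
Right analog: (286 + 45) mod 360 = 331°
Analogous hues = 241° and 331°


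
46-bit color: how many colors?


Colors = 2^bits = 2^46
= 70,368,744,177,664 colors


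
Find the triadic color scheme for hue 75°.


Triadic: equally spaced at 120° intervals
H1 = 75°
H2 = (75 + 120) mod 360 = 195°
H3 = (75 + 240) mod 360 = 315°
Triadic = 75°, 195°, 315°


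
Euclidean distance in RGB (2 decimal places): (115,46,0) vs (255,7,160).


d = √[(R₁-R₂)² + (G₁-G₂)² + (B₁-B₂)²]
d = √[(115-255)² + (46-7)² + (0-160)²]
d = √[19600 + 1521 + 25600]
d = √46721
d ≈ 216.15


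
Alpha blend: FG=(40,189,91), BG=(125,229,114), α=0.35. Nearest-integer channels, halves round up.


C = α×F + (1-α)×B, with 1-α = 0.65
R: 0.35×40 + 0.65×125 = 14.00 + 81.25 = 95.25 → 95
G: 0.35×189 + 0.65×229 = 66.15 + 148.85 = 215.00 → 215
B: 0.35×91 + 0.65×114 = 31.85 + 74.10 = 105.95 → 106
= RGB(95, 215, 106)


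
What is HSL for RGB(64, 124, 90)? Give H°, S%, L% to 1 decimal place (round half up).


Normalize: R'=64/255≈0.2510, G'=124/255≈0.4863, B'=90/255≈0.3529
Max=124/255, Min=64/255, Δ=Max-Min=60/255
L = (Max+Min)/2 = (124+64)/510 = 188/510 = 0.36862… → L = 36.9%
L ≤ 0.5 → S = Δ/(Max+Min) = 60/(124+64) = 60/188 = 0.31914… → S = 31.9%
(the 1/255 factors cancel in S and H, so raw channel differences can be used)
Max is G' → H = 60 × ((B-R)/Δ + 2) = 60 × ((90-64)/60 + 2)
  26/60 + 2 = 0.4333… + 2 = 2.4333…
  H = 60 × 2.4333… = 146° → H = 146.0°
= HSL(146.0°, 31.9%, 36.9%)


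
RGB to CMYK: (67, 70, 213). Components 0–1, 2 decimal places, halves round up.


R'=67/255≈0.2627, G'=70/255≈0.2745, B'=213/255≈0.8353
K = 1 - max(R',G',B') = 1 - 213/255 = 42/255 = 0.16470… → 0.16
(1-R'-K)/(1-K) simplifies to (max-R)/max with max = 213:
C = (213-67)/213 = 146/213 = 0.68544… → 0.69
M = (213-70)/213 = 143/213 = 0.67136… → 0.67
Y = (213-213)/213 = 0/213 = 0 → 0.00
= CMYK(0.69, 0.67, 0.00, 0.16)


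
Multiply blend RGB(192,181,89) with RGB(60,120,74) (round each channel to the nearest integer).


Multiply: C = A×B/255, rounded to nearest integer
R: 192×60/255 = 11520/255 ≈ 45.176 → 45
G: 181×120/255 = 21720/255 ≈ 85.176 → 85
B: 89×74/255 = 6586/255 ≈ 25.827 → 26
= RGB(45, 85, 26)


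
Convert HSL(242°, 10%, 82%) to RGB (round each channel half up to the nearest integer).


H=242°, S=0.10, L=0.82
C = (1-|2L-1|)×S = (1-|0.64|)×0.10 = 0.036
H' = H/60 = 242/60 ≈ 4.0333; X = C×(1-|H' mod 2 - 1|) = 0.0012
m = L - C/2 = 0.82 - 0.018 = 0.802
Sector ⌊H'⌋ = 4 → (R',G',B') = (0.0012, 0.0, 0.036)
RGB = ((R'+m)×255, (G'+m)×255, (B'+m)×255) = (204.816, 204.51, 213.69)
Round half up → RGB(205, 205, 214)


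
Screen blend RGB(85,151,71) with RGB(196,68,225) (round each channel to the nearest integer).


Screen: C = 255 - (255-A)×(255-B)/255, rounded to nearest integer
R: 255 - (255-85)×(255-196)/255 = 255 - 10030/255 ≈ 255 - 39.333 = 215.667 → 216
G: 255 - (255-151)×(255-68)/255 = 255 - 19448/255 ≈ 255 - 76.267 = 178.733 → 179
B: 255 - (255-71)×(255-225)/255 = 255 - 5520/255 ≈ 255 - 21.647 = 233.353 → 233
= RGB(216, 179, 233)


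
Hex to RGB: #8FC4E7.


8F → 143 (R)
C4 → 196 (G)
E7 → 231 (B)
= RGB(143, 196, 231)


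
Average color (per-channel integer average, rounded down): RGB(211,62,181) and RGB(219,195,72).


Midpoint: each channel = ⌊(C₁+C₂)/2⌋
R: ⌊(211+219)/2⌋ = 215
G: ⌊(62+195)/2⌋ = 128
B: ⌊(181+72)/2⌋ = 126
= RGB(215, 128, 126)


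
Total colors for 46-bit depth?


Colors = 2^bits = 2^46
= 70,368,744,177,664 colors


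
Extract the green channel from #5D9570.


Color: #5D9570
R = 5D = 93
G = 95 = 149
B = 70 = 112
Green = 149


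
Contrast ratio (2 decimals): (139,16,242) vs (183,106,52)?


Linearize each sRGB channel c=v/255: c/12.92 if c ≤ 0.04045 else ((c+0.055)/1.055)^2.4
L = 0.2126×R_lin + 0.7152×G_lin + 0.0722×B_lin
Color 1 (139,16,242):
  R=139: 139/255≈0.5451 > 0.04045 → ((0.5451+0.055)/1.055)^2.4 ≈ 0.25818
  G=16: 16/255≈0.0627 > 0.04045 → ((0.0627+0.055)/1.055)^2.4 ≈ 0.00518
  B=242: 242/255≈0.9490 > 0.04045 → ((0.9490+0.055)/1.055)^2.4 ≈ 0.88792
  L1 = 0.2126×0.25818 + 0.7152×0.00518 + 0.0722×0.88792 ≈ 0.12270
Color 2 (183,106,52):
  R=183: 183/255≈0.7176 > 0.04045 → ((0.7176+0.055)/1.055)^2.4 ≈ 0.47353
  G=106: 106/255≈0.4157 > 0.04045 → ((0.4157+0.055)/1.055)^2.4 ≈ 0.14413
  B=52: 52/255≈0.2039 > 0.04045 → ((0.2039+0.055)/1.055)^2.4 ≈ 0.03434
  L2 = 0.2126×0.47353 + 0.7152×0.14413 + 0.0722×0.03434 ≈ 0.20623
Lighter = 0.20623, Darker = 0.12270
Ratio = (L_lighter + 0.05) / (L_darker + 0.05)
Ratio = (0.20623 + 0.05) / (0.12270 + 0.05) = 0.25623 / 0.17270 ≈ 1.4837
Ratio ≈ 1.48:1


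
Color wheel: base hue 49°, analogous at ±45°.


Base hue: 49°
Left analog: (49 - 45) mod 360 = 4°
Right analog: (49 + 45) mod 360 = 94°
Analogous hues = 4° and 94°


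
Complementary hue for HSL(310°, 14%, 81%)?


Complement = opposite side of color wheel = hue + 180°
H' = (310 + 180) mod 360 = 130°
S and L unchanged.
= HSL(130°, 14%, 81%)


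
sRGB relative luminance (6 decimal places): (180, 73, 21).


Linearize each channel (sRGB transfer function): c = v/255; c_lin = c/12.92 if c ≤ 0.04045, else ((c+0.055)/1.055)^2.4
  R: 180/255 ≈ 0.705882 > 0.04045 → ((0.705882+0.055)/1.055)^2.4 ≈ 0.456411
  G: 73/255 ≈ 0.286275 > 0.04045 → ((0.286275+0.055)/1.055)^2.4 ≈ 0.066626
  B: 21/255 ≈ 0.082353 > 0.04045 → ((0.082353+0.055)/1.055)^2.4 ≈ 0.007499
R_lin = 0.456411, G_lin = 0.066626, B_lin = 0.007499
L = 0.2126×R + 0.7152×G + 0.0722×B
L = 0.2126×0.456411 + 0.7152×0.066626 + 0.0722×0.007499
L ≈ 0.145225


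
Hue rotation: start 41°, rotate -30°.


New hue = (H + rotation) mod 360
New hue = (41 -30) mod 360
= 11 mod 360
= 11°


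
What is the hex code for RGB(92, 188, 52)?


R = 92 → 5C (hex)
G = 188 → BC (hex)
B = 52 → 34 (hex)
Hex = #5CBC34


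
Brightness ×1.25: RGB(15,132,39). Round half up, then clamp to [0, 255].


Multiply each channel by 1.25, round half up, clamp to [0, 255]
R: 15×1.25 = 18.75 → round → 19
G: 132×1.25 = 165
B: 39×1.25 = 48.75 → round → 49
= RGB(19, 165, 49)


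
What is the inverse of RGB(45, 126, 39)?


Invert: (255-R, 255-G, 255-B)
R: 255-45 = 210
G: 255-126 = 129
B: 255-39 = 216
= RGB(210, 129, 216)


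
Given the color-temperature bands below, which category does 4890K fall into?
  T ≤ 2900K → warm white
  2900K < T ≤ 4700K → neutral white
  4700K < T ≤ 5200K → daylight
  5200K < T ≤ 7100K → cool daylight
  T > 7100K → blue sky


Temperature: 4890K
4700K < 4890K ≤ 5200K → daylight
Classification: daylight


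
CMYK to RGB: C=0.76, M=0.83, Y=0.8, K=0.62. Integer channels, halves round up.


R = 255 × (1-C) × (1-K) = 255 × 0.24 × 0.38 = 23.256 → 23
G = 255 × (1-M) × (1-K) = 255 × 0.17 × 0.38 = 16.473 → 16
B = 255 × (1-Y) × (1-K) = 255 × 0.20 × 0.38 = 19.38 → 19
= RGB(23, 16, 19)


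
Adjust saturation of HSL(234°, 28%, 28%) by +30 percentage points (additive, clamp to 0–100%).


Original S = 28%
Adjustment = +30 percentage points
New S = 28 + (30) = 58
Clamp to [0, 100] → 58
= HSL(234°, 58%, 28%)


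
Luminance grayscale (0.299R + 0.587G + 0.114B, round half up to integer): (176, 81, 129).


Gray = 0.299×R + 0.587×G + 0.114×B
Gray = 0.299×176 + 0.587×81 + 0.114×129
Gray = 52.624 + 47.547 + 14.706
Gray = 114.877 → round half up → 115
Gray = 115


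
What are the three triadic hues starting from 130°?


Triadic: equally spaced at 120° intervals
H1 = 130°
H2 = (130 + 120) mod 360 = 250°
H3 = (130 + 240) mod 360 = 10°
Triadic = 130°, 250°, 10°


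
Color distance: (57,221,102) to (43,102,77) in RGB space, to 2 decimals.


d = √[(R₁-R₂)² + (G₁-G₂)² + (B₁-B₂)²]
d = √[(57-43)² + (221-102)² + (102-77)²]
d = √[196 + 14161 + 625]
d = √14982
d ≈ 122.40


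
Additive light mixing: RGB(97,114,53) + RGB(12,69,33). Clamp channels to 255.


Additive: each channel = min(255, C₁+C₂)
R: 97+12 = 109 → 109
G: 114+69 = 183 → 183
B: 53+33 = 86 → 86
= RGB(109, 183, 86)


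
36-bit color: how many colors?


Colors = 2^bits = 2^36
= 68,719,476,736 colors


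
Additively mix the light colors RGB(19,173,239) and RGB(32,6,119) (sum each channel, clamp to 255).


Additive: each channel = min(255, C₁+C₂)
R: 19+32 = 51 → 51
G: 173+6 = 179 → 179
B: 239+119 = 358 → 255
= RGB(51, 179, 255)


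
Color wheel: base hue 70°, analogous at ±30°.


Base hue: 70°
Left analog: (70 - 30) mod 360 = 40°
Right analog: (70 + 30) mod 360 = 100°
Analogous hues = 40° and 100°


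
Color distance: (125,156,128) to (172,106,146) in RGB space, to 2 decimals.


d = √[(R₁-R₂)² + (G₁-G₂)² + (B₁-B₂)²]
d = √[(125-172)² + (156-106)² + (128-146)²]
d = √[2209 + 2500 + 324]
d = √5033
d ≈ 70.94


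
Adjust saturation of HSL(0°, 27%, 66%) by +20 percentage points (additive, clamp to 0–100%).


Original S = 27%
Adjustment = +20 percentage points
New S = 27 + (20) = 47
Clamp to [0, 100] → 47
= HSL(0°, 47%, 66%)


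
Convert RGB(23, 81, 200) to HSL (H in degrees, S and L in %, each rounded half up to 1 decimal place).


Normalize: R'=23/255≈0.0902, G'=81/255≈0.3176, B'=200/255≈0.7843
Max=200/255, Min=23/255, Δ=Max-Min=177/255
L = (Max+Min)/2 = (200+23)/510 = 223/510 = 0.43725… → L = 43.7%
L ≤ 0.5 → S = Δ/(Max+Min) = 177/(200+23) = 177/223 = 0.79372… → S = 79.4%
(the 1/255 factors cancel in S and H, so raw channel differences can be used)
Max is B' → H = 60 × ((R-G)/Δ + 4) = 60 × ((23-81)/177 + 4)
  -58/177 + 4 = -0.3276… + 4 = 3.6723…
  H = 60 × 3.6723… = 220.338…° → H = 220.3°
= HSL(220.3°, 79.4%, 43.7%)
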